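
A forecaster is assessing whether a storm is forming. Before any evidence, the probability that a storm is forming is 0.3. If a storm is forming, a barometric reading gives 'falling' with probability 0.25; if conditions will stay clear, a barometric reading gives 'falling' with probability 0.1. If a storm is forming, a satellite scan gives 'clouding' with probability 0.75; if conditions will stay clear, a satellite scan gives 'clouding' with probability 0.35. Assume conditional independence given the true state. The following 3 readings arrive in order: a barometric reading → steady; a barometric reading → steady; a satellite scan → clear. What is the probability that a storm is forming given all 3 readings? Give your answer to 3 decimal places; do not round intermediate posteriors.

After a barometric reading='steady': P(storm) = 0.75·0.3000 / (0.75·0.3000 + 0.9·0.7000) ≈ 0.2632
After a barometric reading='steady': P(storm) = 0.75·0.2632 / (0.75·0.2632 + 0.9·0.7368) ≈ 0.2294
After a satellite scan='clear': P(storm) = 0.25·0.2294 / (0.25·0.2294 + 0.65·0.7706) ≈ 0.1027

0.103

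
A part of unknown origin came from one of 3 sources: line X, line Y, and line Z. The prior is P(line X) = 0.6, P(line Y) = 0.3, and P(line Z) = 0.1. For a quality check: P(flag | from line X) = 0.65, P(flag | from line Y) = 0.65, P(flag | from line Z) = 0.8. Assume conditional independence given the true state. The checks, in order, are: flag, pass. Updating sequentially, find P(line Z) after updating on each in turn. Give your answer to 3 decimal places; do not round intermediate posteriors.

After 'flag': normaliser = 0.65·0.6000 + 0.65·0.3000 + 0.8·0.1000; P(line X) ≈ 0.5865, P(line Y) ≈ 0.2932, P(line Z) ≈ 0.1203
After 'pass': normaliser = 0.35·0.5865 + 0.35·0.2932 + 0.2·0.1203; P(line X) ≈ 0.6183, P(line Y) ≈ 0.3092, P(line Z) ≈ 0.0725

0.072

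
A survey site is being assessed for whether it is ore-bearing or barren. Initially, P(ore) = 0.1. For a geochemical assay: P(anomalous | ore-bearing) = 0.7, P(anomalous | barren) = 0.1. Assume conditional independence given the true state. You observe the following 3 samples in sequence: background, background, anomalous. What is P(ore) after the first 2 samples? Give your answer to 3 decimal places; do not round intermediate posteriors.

0.012

After 'background': P(ore) = 0.3·0.1000 / (0.3·0.1000 + 0.9·0.9000) ≈ 0.0357
After 'background': P(ore) = 0.3·0.0357 / (0.3·0.0357 + 0.9·0.9643) ≈ 0.0122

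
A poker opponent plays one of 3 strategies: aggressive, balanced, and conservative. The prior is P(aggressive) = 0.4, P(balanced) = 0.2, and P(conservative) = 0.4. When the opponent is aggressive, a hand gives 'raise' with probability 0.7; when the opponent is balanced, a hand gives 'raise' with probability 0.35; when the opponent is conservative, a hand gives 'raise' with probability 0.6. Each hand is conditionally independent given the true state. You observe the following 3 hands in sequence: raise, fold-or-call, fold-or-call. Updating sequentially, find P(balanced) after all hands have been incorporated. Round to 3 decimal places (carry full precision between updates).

0.317

Apply Bayes' rule sequentially, carrying P(balanced) forward.
After 'raise': normaliser = 0.7·0.4000 + 0.35·0.2000 + 0.6·0.4000; P(aggressive) ≈ 0.4746, P(balanced) ≈ 0.1186, P(conservative) ≈ 0.4068
After 'fold-or-call': normaliser = 0.3·0.4746 + 0.65·0.1186 + 0.4·0.4068; P(aggressive) ≈ 0.3725, P(balanced) ≈ 0.2018, P(conservative) ≈ 0.4257
After 'fold-or-call': normaliser = 0.3·0.3725 + 0.65·0.2018 + 0.4·0.4257; P(aggressive) ≈ 0.2705, P(balanced) ≈ 0.3174, P(conservative) ≈ 0.4121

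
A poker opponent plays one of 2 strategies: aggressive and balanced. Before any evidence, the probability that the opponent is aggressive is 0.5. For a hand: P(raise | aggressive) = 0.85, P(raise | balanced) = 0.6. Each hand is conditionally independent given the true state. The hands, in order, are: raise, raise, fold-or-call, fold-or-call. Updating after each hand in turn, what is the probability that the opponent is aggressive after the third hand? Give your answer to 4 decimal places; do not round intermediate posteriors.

0.4294

After 'raise': P(aggressive) = 0.85·0.5000 / (0.85·0.5000 + 0.6·0.5000) ≈ 0.5862
After 'raise': P(aggressive) = 0.85·0.5862 / (0.85·0.5862 + 0.6·0.4138) ≈ 0.6674
After 'fold-or-call': P(aggressive) = 0.15·0.6674 / (0.15·0.6674 + 0.4·0.3326) ≈ 0.4294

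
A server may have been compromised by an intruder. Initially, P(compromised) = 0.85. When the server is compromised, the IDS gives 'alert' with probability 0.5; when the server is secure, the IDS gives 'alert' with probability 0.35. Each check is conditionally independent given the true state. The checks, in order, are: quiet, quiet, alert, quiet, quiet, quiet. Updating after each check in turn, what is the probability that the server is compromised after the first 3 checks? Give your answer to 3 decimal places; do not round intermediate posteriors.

0.827

Each posterior becomes the prior for the next update.
After 'quiet': P(compromised) = 0.5·0.8500 / (0.5·0.8500 + 0.65·0.1500) ≈ 0.8134
After 'quiet': P(compromised) = 0.5·0.8134 / (0.5·0.8134 + 0.65·0.1866) ≈ 0.7703
After 'alert': P(compromised) = 0.5·0.7703 / (0.5·0.7703 + 0.35·0.2297) ≈ 0.8273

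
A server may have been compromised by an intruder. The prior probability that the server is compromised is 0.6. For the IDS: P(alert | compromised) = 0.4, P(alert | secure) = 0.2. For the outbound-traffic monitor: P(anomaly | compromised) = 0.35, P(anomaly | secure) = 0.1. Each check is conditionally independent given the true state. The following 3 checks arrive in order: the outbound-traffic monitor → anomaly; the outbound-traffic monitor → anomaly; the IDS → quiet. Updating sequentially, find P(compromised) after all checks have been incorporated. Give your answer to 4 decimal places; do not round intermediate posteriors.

Apply Bayes' rule sequentially, carrying P(compromised) forward.
After the outbound-traffic monitor='anomaly': P(compromised) = 0.35·0.6000 / (0.35·0.6000 + 0.1·0.4000) ≈ 0.8400
After the outbound-traffic monitor='anomaly': P(compromised) = 0.35·0.8400 / (0.35·0.8400 + 0.1·0.1600) ≈ 0.9484
After the IDS='quiet': P(compromised) = 0.6·0.9484 / (0.6·0.9484 + 0.8·0.0516) ≈ 0.9323

0.9323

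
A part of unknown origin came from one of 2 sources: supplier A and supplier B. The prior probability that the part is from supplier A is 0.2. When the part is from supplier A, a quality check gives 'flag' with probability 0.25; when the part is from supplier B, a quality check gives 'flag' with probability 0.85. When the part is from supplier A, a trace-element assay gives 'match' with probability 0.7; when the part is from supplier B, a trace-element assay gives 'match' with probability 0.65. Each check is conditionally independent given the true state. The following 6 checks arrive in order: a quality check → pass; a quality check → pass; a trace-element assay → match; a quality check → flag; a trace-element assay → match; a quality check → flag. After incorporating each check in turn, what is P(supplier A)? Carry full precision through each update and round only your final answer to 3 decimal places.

0.385

After a quality check='pass': P(supplier A) = 0.75·0.2000 / (0.75·0.2000 + 0.15·0.8000) ≈ 0.5556
After a quality check='pass': P(supplier A) = 0.75·0.5556 / (0.75·0.5556 + 0.15·0.4444) ≈ 0.8621
After a trace-element assay='match': P(supplier A) = 0.7·0.8621 / (0.7·0.8621 + 0.65·0.1379) ≈ 0.8706
After a quality check='flag': P(supplier A) = 0.25·0.8706 / (0.25·0.8706 + 0.85·0.1294) ≈ 0.6644
After a trace-element assay='match': P(supplier A) = 0.7·0.6644 / (0.7·0.6644 + 0.65·0.3356) ≈ 0.6807
After a quality check='flag': P(supplier A) = 0.25·0.6807 / (0.25·0.6807 + 0.85·0.3193) ≈ 0.3854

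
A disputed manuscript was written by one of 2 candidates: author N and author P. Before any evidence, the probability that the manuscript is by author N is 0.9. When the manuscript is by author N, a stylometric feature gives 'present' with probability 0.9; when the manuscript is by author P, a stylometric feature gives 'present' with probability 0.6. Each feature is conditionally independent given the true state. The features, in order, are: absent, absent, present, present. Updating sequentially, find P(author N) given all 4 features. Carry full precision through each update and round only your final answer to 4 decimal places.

0.5586

After 'absent': P(author N) = 0.1·0.9000 / (0.1·0.9000 + 0.4·0.1000) ≈ 0.6923
After 'absent': P(author N) = 0.1·0.6923 / (0.1·0.6923 + 0.4·0.3077) ≈ 0.3600
After 'present': P(author N) = 0.9·0.3600 / (0.9·0.3600 + 0.6·0.6400) ≈ 0.4576
After 'present': P(author N) = 0.9·0.4576 / (0.9·0.4576 + 0.6·0.5424) ≈ 0.5586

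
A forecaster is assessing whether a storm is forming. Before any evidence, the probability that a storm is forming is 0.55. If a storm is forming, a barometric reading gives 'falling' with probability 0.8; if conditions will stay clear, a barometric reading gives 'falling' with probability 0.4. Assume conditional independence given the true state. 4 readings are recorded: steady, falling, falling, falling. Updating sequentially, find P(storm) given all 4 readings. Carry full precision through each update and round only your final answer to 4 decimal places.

After 'steady': P(storm) = 0.2·0.5500 / (0.2·0.5500 + 0.6·0.4500) ≈ 0.2895
After 'falling': P(storm) = 0.8·0.2895 / (0.8·0.2895 + 0.4·0.7105) ≈ 0.4490
After 'falling': P(storm) = 0.8·0.4490 / (0.8·0.4490 + 0.4·0.5510) ≈ 0.6197
After 'falling': P(storm) = 0.8·0.6197 / (0.8·0.6197 + 0.4·0.3803) ≈ 0.7652

0.7652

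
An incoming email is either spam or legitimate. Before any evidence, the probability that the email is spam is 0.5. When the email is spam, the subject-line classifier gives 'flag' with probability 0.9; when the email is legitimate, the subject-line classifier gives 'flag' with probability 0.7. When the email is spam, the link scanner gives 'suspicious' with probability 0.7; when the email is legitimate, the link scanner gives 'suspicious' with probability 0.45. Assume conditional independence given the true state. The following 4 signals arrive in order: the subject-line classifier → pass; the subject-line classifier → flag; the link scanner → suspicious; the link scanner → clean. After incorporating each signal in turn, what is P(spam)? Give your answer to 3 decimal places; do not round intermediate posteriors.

0.267

After the subject-line classifier='pass': P(spam) = 0.1·0.5000 / (0.1·0.5000 + 0.3·0.5000) ≈ 0.2500
After the subject-line classifier='flag': P(spam) = 0.9·0.2500 / (0.9·0.2500 + 0.7·0.7500) ≈ 0.3000
After the link scanner='suspicious': P(spam) = 0.7·0.3000 / (0.7·0.3000 + 0.45·0.7000) ≈ 0.4000
After the link scanner='clean': P(spam) = 0.3·0.4000 / (0.3·0.4000 + 0.55·0.6000) ≈ 0.2667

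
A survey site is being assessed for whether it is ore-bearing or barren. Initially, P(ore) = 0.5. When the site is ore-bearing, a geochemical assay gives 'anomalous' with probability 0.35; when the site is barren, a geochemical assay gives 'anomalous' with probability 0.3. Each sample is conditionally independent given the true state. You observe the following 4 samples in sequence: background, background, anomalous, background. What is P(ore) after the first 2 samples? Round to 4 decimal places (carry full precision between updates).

After 'background': P(ore) = 0.65·0.5000 / (0.65·0.5000 + 0.7·0.5000) ≈ 0.4815
After 'background': P(ore) = 0.65·0.4815 / (0.65·0.4815 + 0.7·0.5185) ≈ 0.4630

0.4630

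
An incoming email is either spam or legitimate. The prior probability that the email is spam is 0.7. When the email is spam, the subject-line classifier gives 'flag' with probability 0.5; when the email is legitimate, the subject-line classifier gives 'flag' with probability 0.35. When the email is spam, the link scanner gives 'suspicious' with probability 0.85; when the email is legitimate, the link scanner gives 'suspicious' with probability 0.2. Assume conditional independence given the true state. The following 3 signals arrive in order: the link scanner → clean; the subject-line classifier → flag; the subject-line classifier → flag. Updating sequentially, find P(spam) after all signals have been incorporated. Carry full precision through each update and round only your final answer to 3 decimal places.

After the link scanner='clean': P(spam) = 0.15·0.7000 / (0.15·0.7000 + 0.8·0.3000) ≈ 0.3043
After the subject-line classifier='flag': P(spam) = 0.5·0.3043 / (0.5·0.3043 + 0.35·0.6957) ≈ 0.3846
After the subject-line classifier='flag': P(spam) = 0.5·0.3846 / (0.5·0.3846 + 0.35·0.6154) ≈ 0.4717

0.472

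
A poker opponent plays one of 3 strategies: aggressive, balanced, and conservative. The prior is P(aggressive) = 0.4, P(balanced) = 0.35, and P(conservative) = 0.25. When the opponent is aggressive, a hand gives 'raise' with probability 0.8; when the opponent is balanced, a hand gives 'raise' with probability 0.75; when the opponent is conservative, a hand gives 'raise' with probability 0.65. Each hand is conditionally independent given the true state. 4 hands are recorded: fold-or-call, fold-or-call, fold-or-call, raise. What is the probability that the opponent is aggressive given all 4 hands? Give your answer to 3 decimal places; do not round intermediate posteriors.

0.188

After 'fold-or-call': normaliser = 0.2·0.4000 + 0.25·0.3500 + 0.35·0.2500; P(aggressive) ≈ 0.3137, P(balanced) ≈ 0.3431, P(conservative) ≈ 0.3431
After 'fold-or-call': normaliser = 0.2·0.3137 + 0.25·0.3431 + 0.35·0.3431; P(aggressive) ≈ 0.2336, P(balanced) ≈ 0.3193, P(conservative) ≈ 0.4471
After 'fold-or-call': normaliser = 0.2·0.2336 + 0.25·0.3193 + 0.35·0.4471; P(aggressive) ≈ 0.1651, P(balanced) ≈ 0.2821, P(conservative) ≈ 0.5529
After 'raise': normaliser = 0.8·0.1651 + 0.75·0.2821 + 0.65·0.5529; P(aggressive) ≈ 0.1878, P(balanced) ≈ 0.3009, P(conservative) ≈ 0.5112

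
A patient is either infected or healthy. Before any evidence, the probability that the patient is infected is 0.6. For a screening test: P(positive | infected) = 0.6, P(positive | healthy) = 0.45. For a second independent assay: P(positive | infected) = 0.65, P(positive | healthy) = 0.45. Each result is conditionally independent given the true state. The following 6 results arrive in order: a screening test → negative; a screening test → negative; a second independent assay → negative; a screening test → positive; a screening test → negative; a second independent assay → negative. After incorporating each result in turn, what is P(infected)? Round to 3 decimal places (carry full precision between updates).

After a screening test='negative': P(infected) = 0.4·0.6000 / (0.4·0.6000 + 0.55·0.4000) ≈ 0.5217
After a screening test='negative': P(infected) = 0.4·0.5217 / (0.4·0.5217 + 0.55·0.4783) ≈ 0.4424
After a second independent assay='negative': P(infected) = 0.35·0.4424 / (0.35·0.4424 + 0.55·0.5576) ≈ 0.3355
After a screening test='positive': P(infected) = 0.6·0.3355 / (0.6·0.3355 + 0.45·0.6645) ≈ 0.4023
After a screening test='negative': P(infected) = 0.4·0.4023 / (0.4·0.4023 + 0.55·0.5977) ≈ 0.3287
After a second independent assay='negative': P(infected) = 0.35·0.3287 / (0.35·0.3287 + 0.55·0.6713) ≈ 0.2375

0.238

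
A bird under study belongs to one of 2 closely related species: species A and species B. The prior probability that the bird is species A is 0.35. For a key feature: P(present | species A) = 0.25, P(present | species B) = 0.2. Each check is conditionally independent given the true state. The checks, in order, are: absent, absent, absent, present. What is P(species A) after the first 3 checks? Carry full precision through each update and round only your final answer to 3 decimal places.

Apply Bayes' rule sequentially, carrying P(species A) forward.
After 'absent': P(species A) = 0.75·0.3500 / (0.75·0.3500 + 0.8·0.6500) ≈ 0.3355
After 'absent': P(species A) = 0.75·0.3355 / (0.75·0.3355 + 0.8·0.6645) ≈ 0.3212
After 'absent': P(species A) = 0.75·0.3212 / (0.75·0.3212 + 0.8·0.6788) ≈ 0.3073

0.307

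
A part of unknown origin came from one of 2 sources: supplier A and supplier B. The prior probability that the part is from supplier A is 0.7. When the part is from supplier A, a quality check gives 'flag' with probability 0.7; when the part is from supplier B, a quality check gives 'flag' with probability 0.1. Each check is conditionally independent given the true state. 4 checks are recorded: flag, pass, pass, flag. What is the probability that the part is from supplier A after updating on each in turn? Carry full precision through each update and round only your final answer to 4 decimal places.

0.9270

After 'flag': P(supplier A) = 0.7·0.7000 / (0.7·0.7000 + 0.1·0.3000) ≈ 0.9423
After 'pass': P(supplier A) = 0.3·0.9423 / (0.3·0.9423 + 0.9·0.0577) ≈ 0.8448
After 'pass': P(supplier A) = 0.3·0.8448 / (0.3·0.8448 + 0.9·0.1552) ≈ 0.6447
After 'flag': P(supplier A) = 0.7·0.6447 / (0.7·0.6447 + 0.1·0.3553) ≈ 0.9270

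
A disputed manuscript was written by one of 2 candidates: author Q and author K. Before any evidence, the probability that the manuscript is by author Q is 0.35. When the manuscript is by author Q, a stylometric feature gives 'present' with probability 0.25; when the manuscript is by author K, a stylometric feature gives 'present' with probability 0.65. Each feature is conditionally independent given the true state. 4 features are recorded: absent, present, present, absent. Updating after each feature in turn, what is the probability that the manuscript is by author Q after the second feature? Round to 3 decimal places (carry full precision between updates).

Apply Bayes' rule sequentially, carrying P(author Q) forward.
After 'absent': P(author Q) = 0.75·0.3500 / (0.75·0.3500 + 0.35·0.6500) ≈ 0.5357
After 'present': P(author Q) = 0.25·0.5357 / (0.25·0.5357 + 0.65·0.4643) ≈ 0.3074

0.307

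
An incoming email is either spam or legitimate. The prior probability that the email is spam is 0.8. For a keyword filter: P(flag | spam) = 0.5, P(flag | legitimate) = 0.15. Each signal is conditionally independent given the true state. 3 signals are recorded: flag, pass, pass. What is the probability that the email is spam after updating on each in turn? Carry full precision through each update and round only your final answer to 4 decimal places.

After 'flag': P(spam) = 0.5·0.8000 / (0.5·0.8000 + 0.15·0.2000) ≈ 0.9302
After 'pass': P(spam) = 0.5·0.9302 / (0.5·0.9302 + 0.85·0.0698) ≈ 0.8869
After 'pass': P(spam) = 0.5·0.8869 / (0.5·0.8869 + 0.85·0.1131) ≈ 0.8219

0.8219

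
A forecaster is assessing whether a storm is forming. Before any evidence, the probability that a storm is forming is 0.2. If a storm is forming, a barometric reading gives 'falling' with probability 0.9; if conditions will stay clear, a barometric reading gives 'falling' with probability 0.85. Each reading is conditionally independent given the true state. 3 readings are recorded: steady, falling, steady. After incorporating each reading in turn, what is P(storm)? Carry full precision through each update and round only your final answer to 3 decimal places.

0.105

After 'steady': P(storm) = 0.1·0.2000 / (0.1·0.2000 + 0.15·0.8000) ≈ 0.1429
After 'falling': P(storm) = 0.9·0.1429 / (0.9·0.1429 + 0.85·0.8571) ≈ 0.1500
After 'steady': P(storm) = 0.1·0.1500 / (0.1·0.1500 + 0.15·0.8500) ≈ 0.1053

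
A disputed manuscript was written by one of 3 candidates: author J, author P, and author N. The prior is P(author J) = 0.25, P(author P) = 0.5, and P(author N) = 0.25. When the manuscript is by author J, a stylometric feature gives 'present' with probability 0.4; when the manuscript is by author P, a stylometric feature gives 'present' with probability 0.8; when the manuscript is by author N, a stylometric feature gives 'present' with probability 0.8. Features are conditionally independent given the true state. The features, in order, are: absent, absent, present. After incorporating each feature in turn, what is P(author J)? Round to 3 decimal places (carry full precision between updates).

0.600

After 'absent': normaliser = 0.6·0.2500 + 0.2·0.5000 + 0.2·0.2500; P(author J) ≈ 0.5000, P(author P) ≈ 0.3333, P(author N) ≈ 0.1667
After 'absent': normaliser = 0.6·0.5000 + 0.2·0.3333 + 0.2·0.1667; P(author J) ≈ 0.7500, P(author P) ≈ 0.1667, P(author N) ≈ 0.0833
After 'present': normaliser = 0.4·0.7500 + 0.8·0.1667 + 0.8·0.0833; P(author J) ≈ 0.6000, P(author P) ≈ 0.2667, P(author N) ≈ 0.1333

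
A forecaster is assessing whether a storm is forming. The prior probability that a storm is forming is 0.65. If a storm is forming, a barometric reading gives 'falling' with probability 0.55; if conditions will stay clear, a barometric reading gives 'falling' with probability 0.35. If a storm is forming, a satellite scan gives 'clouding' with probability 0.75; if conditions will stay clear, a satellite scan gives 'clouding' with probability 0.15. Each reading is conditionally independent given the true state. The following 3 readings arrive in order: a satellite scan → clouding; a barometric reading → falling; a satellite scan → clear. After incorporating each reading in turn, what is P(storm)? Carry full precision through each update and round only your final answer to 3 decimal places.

0.811

After a satellite scan='clouding': P(storm) = 0.75·0.6500 / (0.75·0.6500 + 0.15·0.3500) ≈ 0.9028
After a barometric reading='falling': P(storm) = 0.55·0.9028 / (0.55·0.9028 + 0.35·0.0972) ≈ 0.9359
After a satellite scan='clear': P(storm) = 0.25·0.9359 / (0.25·0.9359 + 0.85·0.0641) ≈ 0.8110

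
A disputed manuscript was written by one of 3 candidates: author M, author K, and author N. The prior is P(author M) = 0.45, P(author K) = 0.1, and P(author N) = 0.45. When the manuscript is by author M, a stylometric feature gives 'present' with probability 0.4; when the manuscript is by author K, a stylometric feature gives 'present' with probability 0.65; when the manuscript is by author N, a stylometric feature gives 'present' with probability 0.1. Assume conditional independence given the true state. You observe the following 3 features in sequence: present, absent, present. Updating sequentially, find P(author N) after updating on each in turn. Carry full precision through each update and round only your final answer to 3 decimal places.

0.065

After 'present': normaliser = 0.4·0.4500 + 0.65·0.1000 + 0.1·0.4500; P(author M) ≈ 0.6207, P(author K) ≈ 0.2241, P(author N) ≈ 0.1552
After 'absent': normaliser = 0.6·0.6207 + 0.35·0.2241 + 0.9·0.1552; P(author M) ≈ 0.6307, P(author K) ≈ 0.1328, P(author N) ≈ 0.2365
After 'present': normaliser = 0.4·0.6307 + 0.65·0.1328 + 0.1·0.2365; P(author M) ≈ 0.6964, P(author K) ≈ 0.2384, P(author N) ≈ 0.0653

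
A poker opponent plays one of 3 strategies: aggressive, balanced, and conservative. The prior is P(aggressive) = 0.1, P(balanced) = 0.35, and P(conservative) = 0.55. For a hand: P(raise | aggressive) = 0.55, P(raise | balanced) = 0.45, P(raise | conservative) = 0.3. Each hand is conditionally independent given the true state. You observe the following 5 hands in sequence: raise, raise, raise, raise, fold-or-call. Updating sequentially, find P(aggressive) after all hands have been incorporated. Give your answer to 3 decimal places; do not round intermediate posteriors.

0.272

After 'raise': normaliser = 0.55·0.1000 + 0.45·0.3500 + 0.3·0.5500; P(aggressive) ≈ 0.1457, P(balanced) ≈ 0.4172, P(conservative) ≈ 0.4371
After 'raise': normaliser = 0.55·0.1457 + 0.45·0.4172 + 0.3·0.4371; P(aggressive) ≈ 0.2008, P(balanced) ≈ 0.4705, P(conservative) ≈ 0.3286
After 'raise': normaliser = 0.55·0.2008 + 0.45·0.4705 + 0.3·0.3286; P(aggressive) ≈ 0.2625, P(balanced) ≈ 0.5032, P(conservative) ≈ 0.2343
After 'raise': normaliser = 0.55·0.2625 + 0.45·0.5032 + 0.3·0.2343; P(aggressive) ≈ 0.3273, P(balanced) ≈ 0.5134, P(conservative) ≈ 0.1593
After 'fold-or-call': normaliser = 0.45·0.3273 + 0.55·0.5134 + 0.7·0.1593; P(aggressive) ≈ 0.2722, P(balanced) ≈ 0.5217, P(conservative) ≈ 0.2061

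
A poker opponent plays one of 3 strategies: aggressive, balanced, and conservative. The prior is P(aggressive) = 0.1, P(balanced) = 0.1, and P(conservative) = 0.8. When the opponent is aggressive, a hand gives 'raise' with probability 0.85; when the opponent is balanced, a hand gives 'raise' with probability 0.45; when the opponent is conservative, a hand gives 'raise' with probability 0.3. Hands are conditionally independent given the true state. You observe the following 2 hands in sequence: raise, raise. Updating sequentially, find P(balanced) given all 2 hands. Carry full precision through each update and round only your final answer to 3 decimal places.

0.123

After 'raise': normaliser = 0.85·0.1000 + 0.45·0.1000 + 0.3·0.8000; P(aggressive) ≈ 0.2297, P(balanced) ≈ 0.1216, P(conservative) ≈ 0.6486
After 'raise': normaliser = 0.85·0.2297 + 0.45·0.1216 + 0.3·0.6486; P(aggressive) ≈ 0.4392, P(balanced) ≈ 0.1231, P(conservative) ≈ 0.4377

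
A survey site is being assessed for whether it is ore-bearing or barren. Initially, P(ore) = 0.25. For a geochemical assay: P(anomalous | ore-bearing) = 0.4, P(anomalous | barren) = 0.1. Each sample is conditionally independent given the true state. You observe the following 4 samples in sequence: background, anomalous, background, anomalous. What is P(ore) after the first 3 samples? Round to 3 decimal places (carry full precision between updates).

0.372

Each posterior becomes the prior for the next update.
After 'background': P(ore) = 0.6·0.2500 / (0.6·0.2500 + 0.9·0.7500) ≈ 0.1818
After 'anomalous': P(ore) = 0.4·0.1818 / (0.4·0.1818 + 0.1·0.8182) ≈ 0.4706
After 'background': P(ore) = 0.6·0.4706 / (0.6·0.4706 + 0.9·0.5294) ≈ 0.3721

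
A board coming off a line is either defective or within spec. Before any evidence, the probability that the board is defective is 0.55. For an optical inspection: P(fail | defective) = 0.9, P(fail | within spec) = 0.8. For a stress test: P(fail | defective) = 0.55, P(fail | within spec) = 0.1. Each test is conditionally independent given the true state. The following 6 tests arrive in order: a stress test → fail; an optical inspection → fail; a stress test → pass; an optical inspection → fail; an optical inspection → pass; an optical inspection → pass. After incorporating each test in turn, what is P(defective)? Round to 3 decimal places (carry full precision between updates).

0.515

After a stress test='fail': P(defective) = 0.55·0.5500 / (0.55·0.5500 + 0.1·0.4500) ≈ 0.8705
After an optical inspection='fail': P(defective) = 0.9·0.8705 / (0.9·0.8705 + 0.8·0.1295) ≈ 0.8832
After a stress test='pass': P(defective) = 0.45·0.8832 / (0.45·0.8832 + 0.9·0.1168) ≈ 0.7908
After an optical inspection='fail': P(defective) = 0.9·0.7908 / (0.9·0.7908 + 0.8·0.2092) ≈ 0.8097
After an optical inspection='pass': P(defective) = 0.1·0.8097 / (0.1·0.8097 + 0.2·0.1903) ≈ 0.6802
After an optical inspection='pass': P(defective) = 0.1·0.6802 / (0.1·0.6802 + 0.2·0.3198) ≈ 0.5154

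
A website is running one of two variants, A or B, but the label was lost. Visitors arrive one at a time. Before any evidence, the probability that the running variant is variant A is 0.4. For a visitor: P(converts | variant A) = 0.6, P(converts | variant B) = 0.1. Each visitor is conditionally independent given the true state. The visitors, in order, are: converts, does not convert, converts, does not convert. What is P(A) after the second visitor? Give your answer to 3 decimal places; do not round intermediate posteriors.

After 'converts': P(A) = 0.6·0.4000 / (0.6·0.4000 + 0.1·0.6000) ≈ 0.8000
After 'does not convert': P(A) = 0.4·0.8000 / (0.4·0.8000 + 0.9·0.2000) ≈ 0.6400

0.640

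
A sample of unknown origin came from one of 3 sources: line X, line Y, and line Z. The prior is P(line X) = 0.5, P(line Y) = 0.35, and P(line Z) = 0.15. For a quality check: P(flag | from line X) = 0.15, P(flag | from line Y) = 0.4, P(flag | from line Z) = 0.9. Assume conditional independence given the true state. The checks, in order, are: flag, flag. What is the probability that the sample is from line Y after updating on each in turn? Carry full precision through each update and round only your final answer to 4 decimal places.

Each posterior becomes the prior for the next update.
After 'flag': normaliser = 0.15·0.5000 + 0.4·0.3500 + 0.9·0.1500; P(line X) ≈ 0.2143, P(line Y) ≈ 0.4000, P(line Z) ≈ 0.3857
After 'flag': normaliser = 0.15·0.2143 + 0.4·0.4000 + 0.9·0.3857; P(line X) ≈ 0.0596, P(line Y) ≈ 0.2967, P(line Z) ≈ 0.6437

0.2967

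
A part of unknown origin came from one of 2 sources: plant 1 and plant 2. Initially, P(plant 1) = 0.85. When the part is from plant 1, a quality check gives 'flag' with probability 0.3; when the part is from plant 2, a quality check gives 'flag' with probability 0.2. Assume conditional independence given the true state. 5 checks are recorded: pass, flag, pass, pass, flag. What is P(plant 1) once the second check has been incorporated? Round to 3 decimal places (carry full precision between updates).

After 'pass': P(plant 1) = 0.7·0.8500 / (0.7·0.8500 + 0.8·0.1500) ≈ 0.8322
After 'flag': P(plant 1) = 0.3·0.8322 / (0.3·0.8322 + 0.2·0.1678) ≈ 0.8815

0.881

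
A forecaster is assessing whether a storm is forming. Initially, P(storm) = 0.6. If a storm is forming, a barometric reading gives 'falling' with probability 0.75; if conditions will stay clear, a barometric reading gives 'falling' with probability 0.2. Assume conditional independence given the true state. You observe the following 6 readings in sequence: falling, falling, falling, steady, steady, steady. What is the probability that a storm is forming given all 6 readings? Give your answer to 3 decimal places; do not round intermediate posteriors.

0.707

After 'falling': P(storm) = 0.75·0.6000 / (0.75·0.6000 + 0.2·0.4000) ≈ 0.8491
After 'falling': P(storm) = 0.75·0.8491 / (0.75·0.8491 + 0.2·0.1509) ≈ 0.9547
After 'falling': P(storm) = 0.75·0.9547 / (0.75·0.9547 + 0.2·0.0453) ≈ 0.9875
After 'steady': P(storm) = 0.25·0.9875 / (0.25·0.9875 + 0.8·0.0125) ≈ 0.9611
After 'steady': P(storm) = 0.25·0.9611 / (0.25·0.9611 + 0.8·0.0389) ≈ 0.8854
After 'steady': P(storm) = 0.25·0.8854 / (0.25·0.8854 + 0.8·0.1146) ≈ 0.7071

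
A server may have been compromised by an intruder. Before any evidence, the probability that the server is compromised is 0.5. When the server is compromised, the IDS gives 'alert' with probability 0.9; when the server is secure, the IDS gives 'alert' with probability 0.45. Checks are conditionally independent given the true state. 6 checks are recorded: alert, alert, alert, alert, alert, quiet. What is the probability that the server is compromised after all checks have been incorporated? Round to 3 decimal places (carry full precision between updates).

Each posterior becomes the prior for the next update.
After 'alert': P(compromised) = 0.9·0.5000 / (0.9·0.5000 + 0.45·0.5000) ≈ 0.6667
After 'alert': P(compromised) = 0.9·0.6667 / (0.9·0.6667 + 0.45·0.3333) ≈ 0.8000
After 'alert': P(compromised) = 0.9·0.8000 / (0.9·0.8000 + 0.45·0.2000) ≈ 0.8889
After 'alert': P(compromised) = 0.9·0.8889 / (0.9·0.8889 + 0.45·0.1111) ≈ 0.9412
After 'alert': P(compromised) = 0.9·0.9412 / (0.9·0.9412 + 0.45·0.0588) ≈ 0.9697
After 'quiet': P(compromised) = 0.1·0.9697 / (0.1·0.9697 + 0.55·0.0303) ≈ 0.8533

0.853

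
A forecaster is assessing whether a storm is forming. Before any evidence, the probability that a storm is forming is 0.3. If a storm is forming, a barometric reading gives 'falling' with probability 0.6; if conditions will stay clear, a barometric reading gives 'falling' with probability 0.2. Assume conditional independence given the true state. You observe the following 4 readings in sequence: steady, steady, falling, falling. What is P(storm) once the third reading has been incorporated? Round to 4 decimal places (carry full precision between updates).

Apply Bayes' rule sequentially, carrying P(storm) forward.
After 'steady': P(storm) = 0.4·0.3000 / (0.4·0.3000 + 0.8·0.7000) ≈ 0.1765
After 'steady': P(storm) = 0.4·0.1765 / (0.4·0.1765 + 0.8·0.8235) ≈ 0.0968
After 'falling': P(storm) = 0.6·0.0968 / (0.6·0.0968 + 0.2·0.9032) ≈ 0.2432

0.2432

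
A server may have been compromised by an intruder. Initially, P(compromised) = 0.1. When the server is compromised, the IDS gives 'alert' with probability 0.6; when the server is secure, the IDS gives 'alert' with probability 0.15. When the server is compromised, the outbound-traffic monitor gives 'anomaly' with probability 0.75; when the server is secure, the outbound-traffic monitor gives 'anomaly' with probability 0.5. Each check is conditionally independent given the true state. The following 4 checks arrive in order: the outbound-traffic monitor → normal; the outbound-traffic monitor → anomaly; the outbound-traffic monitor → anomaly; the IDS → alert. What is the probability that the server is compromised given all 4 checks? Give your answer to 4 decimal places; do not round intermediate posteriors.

After the outbound-traffic monitor='normal': P(compromised) = 0.25·0.1000 / (0.25·0.1000 + 0.5·0.9000) ≈ 0.0526
After the outbound-traffic monitor='anomaly': P(compromised) = 0.75·0.0526 / (0.75·0.0526 + 0.5·0.9474) ≈ 0.0769
After the outbound-traffic monitor='anomaly': P(compromised) = 0.75·0.0769 / (0.75·0.0769 + 0.5·0.9231) ≈ 0.1111
After the IDS='alert': P(compromised) = 0.6·0.1111 / (0.6·0.1111 + 0.15·0.8889) ≈ 0.3333

0.3333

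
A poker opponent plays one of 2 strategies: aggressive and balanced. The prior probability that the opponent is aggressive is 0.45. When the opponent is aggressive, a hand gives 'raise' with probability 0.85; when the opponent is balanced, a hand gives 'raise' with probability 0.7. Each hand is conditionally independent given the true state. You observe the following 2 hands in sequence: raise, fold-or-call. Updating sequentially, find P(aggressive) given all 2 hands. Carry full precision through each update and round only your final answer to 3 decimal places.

After 'raise': P(aggressive) = 0.85·0.4500 / (0.85·0.4500 + 0.7·0.5500) ≈ 0.4984
After 'fold-or-call': P(aggressive) = 0.15·0.4984 / (0.15·0.4984 + 0.3·0.5016) ≈ 0.3319

0.332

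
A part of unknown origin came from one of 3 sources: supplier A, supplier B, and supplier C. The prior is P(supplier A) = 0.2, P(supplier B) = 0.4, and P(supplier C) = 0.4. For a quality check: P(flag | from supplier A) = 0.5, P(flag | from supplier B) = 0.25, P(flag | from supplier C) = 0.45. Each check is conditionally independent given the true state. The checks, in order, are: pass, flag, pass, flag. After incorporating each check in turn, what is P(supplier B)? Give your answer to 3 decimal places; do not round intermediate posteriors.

After 'pass': normaliser = 0.5·0.2000 + 0.75·0.4000 + 0.55·0.4000; P(supplier A) ≈ 0.1613, P(supplier B) ≈ 0.4839, P(supplier C) ≈ 0.3548
After 'flag': normaliser = 0.5·0.1613 + 0.25·0.4839 + 0.45·0.3548; P(supplier A) ≈ 0.2232, P(supplier B) ≈ 0.3348, P(supplier C) ≈ 0.4420
After 'pass': normaliser = 0.5·0.2232 + 0.75·0.3348 + 0.55·0.4420; P(supplier A) ≈ 0.1842, P(supplier B) ≈ 0.4145, P(supplier C) ≈ 0.4013
After 'flag': normaliser = 0.5·0.1842 + 0.25·0.4145 + 0.45·0.4013; P(supplier A) ≈ 0.2448, P(supplier B) ≈ 0.2754, P(supplier C) ≈ 0.4798

0.275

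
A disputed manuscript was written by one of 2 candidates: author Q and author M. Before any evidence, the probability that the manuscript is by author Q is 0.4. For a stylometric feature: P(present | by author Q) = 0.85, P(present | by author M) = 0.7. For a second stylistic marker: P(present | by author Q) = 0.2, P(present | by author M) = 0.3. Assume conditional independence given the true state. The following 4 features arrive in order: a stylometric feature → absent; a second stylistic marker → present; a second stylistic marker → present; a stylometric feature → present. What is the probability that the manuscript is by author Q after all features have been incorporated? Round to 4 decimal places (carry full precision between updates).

0.1525

After a stylometric feature='absent': P(author Q) = 0.15·0.4000 / (0.15·0.4000 + 0.3·0.6000) ≈ 0.2500
After a second stylistic marker='present': P(author Q) = 0.2·0.2500 / (0.2·0.2500 + 0.3·0.7500) ≈ 0.1818
After a second stylistic marker='present': P(author Q) = 0.2·0.1818 / (0.2·0.1818 + 0.3·0.8182) ≈ 0.1290
After a stylometric feature='present': P(author Q) = 0.85·0.1290 / (0.85·0.1290 + 0.7·0.8710) ≈ 0.1525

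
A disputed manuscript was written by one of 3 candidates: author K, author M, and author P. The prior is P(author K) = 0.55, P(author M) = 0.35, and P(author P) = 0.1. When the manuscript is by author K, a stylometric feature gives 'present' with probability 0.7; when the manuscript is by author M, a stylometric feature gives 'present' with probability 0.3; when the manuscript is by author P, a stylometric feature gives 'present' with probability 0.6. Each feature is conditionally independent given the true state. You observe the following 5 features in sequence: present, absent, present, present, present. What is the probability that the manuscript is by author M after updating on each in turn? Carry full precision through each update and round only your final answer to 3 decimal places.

After 'present': normaliser = 0.7·0.5500 + 0.3·0.3500 + 0.6·0.1000; P(author K) ≈ 0.7000, P(author M) ≈ 0.1909, P(author P) ≈ 0.1091
After 'absent': normaliser = 0.3·0.7000 + 0.7·0.1909 + 0.4·0.1091; P(author K) ≈ 0.5423, P(author M) ≈ 0.3451, P(author P) ≈ 0.1127
After 'present': normaliser = 0.7·0.5423 + 0.3·0.3451 + 0.6·0.1127; P(author K) ≈ 0.6893, P(author M) ≈ 0.1880, P(author P) ≈ 0.1228
After 'present': normaliser = 0.7·0.6893 + 0.3·0.1880 + 0.6·0.1228; P(author K) ≈ 0.7877, P(author M) ≈ 0.0921, P(author P) ≈ 0.1203
After 'present': normaliser = 0.7·0.7877 + 0.3·0.0921 + 0.6·0.1203; P(author K) ≈ 0.8468, P(author M) ≈ 0.0424, P(author P) ≈ 0.1108

0.042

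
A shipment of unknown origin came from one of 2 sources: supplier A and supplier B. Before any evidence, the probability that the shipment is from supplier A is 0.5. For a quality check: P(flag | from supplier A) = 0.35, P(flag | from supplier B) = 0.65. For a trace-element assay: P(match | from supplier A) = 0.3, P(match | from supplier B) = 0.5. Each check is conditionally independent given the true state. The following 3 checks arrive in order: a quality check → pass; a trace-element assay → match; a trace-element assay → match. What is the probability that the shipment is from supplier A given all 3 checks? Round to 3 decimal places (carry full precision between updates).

0.401

After a quality check='pass': P(supplier A) = 0.65·0.5000 / (0.65·0.5000 + 0.35·0.5000) ≈ 0.6500
After a trace-element assay='match': P(supplier A) = 0.3·0.6500 / (0.3·0.6500 + 0.5·0.3500) ≈ 0.5270
After a trace-element assay='match': P(supplier A) = 0.3·0.5270 / (0.3·0.5270 + 0.5·0.4730) ≈ 0.4007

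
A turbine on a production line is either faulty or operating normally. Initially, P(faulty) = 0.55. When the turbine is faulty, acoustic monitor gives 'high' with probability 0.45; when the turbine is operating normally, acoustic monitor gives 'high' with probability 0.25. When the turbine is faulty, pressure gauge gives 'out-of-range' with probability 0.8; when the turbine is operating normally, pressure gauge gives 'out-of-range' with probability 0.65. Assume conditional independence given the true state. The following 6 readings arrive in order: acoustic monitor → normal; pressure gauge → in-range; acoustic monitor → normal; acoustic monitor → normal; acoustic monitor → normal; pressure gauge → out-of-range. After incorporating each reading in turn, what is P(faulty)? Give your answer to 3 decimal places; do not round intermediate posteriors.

After acoustic monitor='normal': P(faulty) = 0.55·0.5500 / (0.55·0.5500 + 0.75·0.4500) ≈ 0.4727
After pressure gauge='in-range': P(faulty) = 0.2·0.4727 / (0.2·0.4727 + 0.35·0.5273) ≈ 0.3387
After acoustic monitor='normal': P(faulty) = 0.55·0.3387 / (0.55·0.3387 + 0.75·0.6613) ≈ 0.2730
After acoustic monitor='normal': P(faulty) = 0.55·0.2730 / (0.55·0.2730 + 0.75·0.7270) ≈ 0.2160
After acoustic monitor='normal': P(faulty) = 0.55·0.2160 / (0.55·0.2160 + 0.75·0.7840) ≈ 0.1680
After pressure gauge='out-of-range': P(faulty) = 0.8·0.1680 / (0.8·0.1680 + 0.65·0.8320) ≈ 0.1991

0.199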